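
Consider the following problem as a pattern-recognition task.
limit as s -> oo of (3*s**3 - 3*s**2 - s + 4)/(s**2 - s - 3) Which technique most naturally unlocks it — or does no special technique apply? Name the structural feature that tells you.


Best approach: dominant-term comparison — at large s only the top-degree terms survive; compare the leading terms and the limit falls out. Viewed as a single quotient this is an ∞/∞ form — an at-infinity application of l'Hôpital's rule would also resolve it; comparing leading growth reads the answer without differentiating.


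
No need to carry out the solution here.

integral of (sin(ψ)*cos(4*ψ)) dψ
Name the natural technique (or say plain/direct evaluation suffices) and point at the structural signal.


Best approach: a trigonometric identity — split sin(ψ)*cos(4*ψ) with the angle-addition identities: the resulting sum integrates term by term.


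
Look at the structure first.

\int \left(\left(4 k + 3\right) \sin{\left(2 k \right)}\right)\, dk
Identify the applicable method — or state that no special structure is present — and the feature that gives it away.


Method: integration by parts — a polynomial factor 4 k + 3 multiplies \sin{\left(2 k \right)}; differentiating 4 k + 3 lowers its degree while \sin{\left(2 k \right)} integrates cleanly, so parts wins.


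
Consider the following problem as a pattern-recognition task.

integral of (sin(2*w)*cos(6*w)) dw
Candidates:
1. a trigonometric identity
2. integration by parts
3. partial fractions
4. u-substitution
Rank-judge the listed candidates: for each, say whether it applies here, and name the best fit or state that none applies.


Diagnosis: a trigonometric identity — two different frequencies multiply in sin(2*w)*cos(6*w); the product-to-sum formula separates them.
- a trigonometric identity — a fit — the right tool for this form.
- integration by parts — not the fit here: there is no polynomial factor to ladder down — parts can still close the trigonometric product by recursion, though the identity rewrite is the direct route.
- partial fractions: there is no rational-function structure to decompose.
- u-substitution — no subexpression of the integrand pairs with its own derivative as a factor — individual terms may offer their own substitutions, but any change of variable covering the whole integral would have to be constructed from outside the expression.


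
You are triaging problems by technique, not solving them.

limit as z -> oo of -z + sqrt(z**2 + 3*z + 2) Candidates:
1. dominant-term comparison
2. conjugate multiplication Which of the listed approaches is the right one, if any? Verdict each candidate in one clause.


Diagnosis: conjugate multiplication — sqrt(z**2 + 3*z + 2) and z both blow up, but their difference is tame once the conjugate rationalizes it.
- dominant-term comparison — no dominant-degree comparison decides it.
- conjugate multiplication — yes, a natural case for it.


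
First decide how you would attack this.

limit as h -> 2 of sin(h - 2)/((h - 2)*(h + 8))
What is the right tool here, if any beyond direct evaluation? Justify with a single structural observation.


Technique: l'Hôpital's rule (0/0) — substituting 2 gives 0 over 0; differentiate top and bottom once and re-evaluate. One could equally expand both pieces locally and compare leading terms; the rule does that in one stroke.


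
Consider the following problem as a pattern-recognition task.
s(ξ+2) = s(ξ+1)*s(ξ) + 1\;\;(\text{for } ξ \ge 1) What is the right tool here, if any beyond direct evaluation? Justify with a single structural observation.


Method: no special technique — the sequence value feeds back through itself nonlinearly — linear superposition fails, and every superposition-based closed form fails with it.


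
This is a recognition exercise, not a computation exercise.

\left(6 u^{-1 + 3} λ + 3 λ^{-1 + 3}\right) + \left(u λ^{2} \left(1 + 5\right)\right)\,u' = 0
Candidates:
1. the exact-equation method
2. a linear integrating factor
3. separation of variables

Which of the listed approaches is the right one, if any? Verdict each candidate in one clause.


Technique: the exact-equation method — equality of cross partials is the green light — assemble the potential function term by term.
- the exact-equation method: applicable, and directly so.
- a linear integrating factor — the unknown enters nonlinearly (through a power, a denominator, or a transcendental function), which the linear integrating-factor recipe cannot absorb as-is — any repair would come from a preliminary substitution, not the factor.
- separation of variables — the two dependences are entangled, not a clean product of one-variable pieces.


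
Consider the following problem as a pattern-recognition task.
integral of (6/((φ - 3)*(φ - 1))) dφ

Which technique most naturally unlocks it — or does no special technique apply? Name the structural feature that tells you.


Technique: partial fractions — a proper rational integrand whose denominator splits into simpler factors — decompose into partial fractions first.


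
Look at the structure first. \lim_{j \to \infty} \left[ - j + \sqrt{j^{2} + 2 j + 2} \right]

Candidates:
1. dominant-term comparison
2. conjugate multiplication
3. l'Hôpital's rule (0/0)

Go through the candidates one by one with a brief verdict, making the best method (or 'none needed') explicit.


Diagnosis: conjugate multiplication — \sqrt{j^{2} + 2 j + 2} and j both blow up, but their difference is tame once the conjugate rationalizes it.
- dominant-term comparison: no ranking of term growth rates resolves the limit here.
- conjugate multiplication — yes — fits the structure here.
- l'Hôpital's rule (0/0): the expression is a difference driving to ∞ − ∞, not a 0/0 quotient — there is no ratio for the rule to differentiate.


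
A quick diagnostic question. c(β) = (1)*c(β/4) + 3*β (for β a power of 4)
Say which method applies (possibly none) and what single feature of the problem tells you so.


Technique: the master substitution — the call at β/4 makes this multiplicative recursion; the master-style substitution converts it to additive.


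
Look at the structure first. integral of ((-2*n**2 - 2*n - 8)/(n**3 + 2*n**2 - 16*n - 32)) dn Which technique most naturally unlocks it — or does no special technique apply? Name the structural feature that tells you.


Method: partial fractions — rational integrand, reducible denominator n**3 + 2*n**2 - 16*n - 32: decompose first, integrate second.


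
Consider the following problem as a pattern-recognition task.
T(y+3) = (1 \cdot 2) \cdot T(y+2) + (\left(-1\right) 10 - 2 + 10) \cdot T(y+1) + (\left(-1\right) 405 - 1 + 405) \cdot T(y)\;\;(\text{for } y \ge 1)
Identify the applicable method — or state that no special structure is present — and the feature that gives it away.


Technique: the characteristic-root method — the recurrence is linear and homogeneous with constant coefficients, so the ansatz r^y turns it into a polynomial equation for r.


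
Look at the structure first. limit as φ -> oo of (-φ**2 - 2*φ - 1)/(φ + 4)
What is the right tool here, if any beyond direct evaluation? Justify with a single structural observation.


Technique: dominant-term comparison — divide by the highest power of φ present: lower-order terms vanish and the dominant ratio remains. As a single quotient, the ∞/∞ shape would yield to repeated differentiation as well — the growth comparison gets there in one look.


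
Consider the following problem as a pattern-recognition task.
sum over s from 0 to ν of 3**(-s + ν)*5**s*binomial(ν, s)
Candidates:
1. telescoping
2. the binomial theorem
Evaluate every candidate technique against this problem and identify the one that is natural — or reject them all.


Method: the binomial theorem — terms weighting binomial(ν, s) against matched powers of 5 and 3 reassemble into (5 + 3)^ν by the binomial theorem.
- telescoping: the terms as presented offer no neighboring cancellation — a telescoping rewrite may exist, but the displayed structure does not hand one over.
- the binomial theorem: applies; the problem has the shape this method handles.


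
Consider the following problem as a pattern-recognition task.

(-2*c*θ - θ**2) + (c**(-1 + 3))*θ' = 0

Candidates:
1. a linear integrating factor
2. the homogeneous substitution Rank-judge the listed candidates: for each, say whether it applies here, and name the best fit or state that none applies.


Method: the homogeneous substitution — the slope's numerator and denominator share total degree; set v = θ/c and the equation drops to separable form. A Bernoulli substitution is a fair alternative on this equation directly; the homogeneous reading takes it as given.
- a linear integrating factor — a nonlinear term in the unknown puts this outside the integrating-factor template.
- the homogeneous substitution: a fit — the right tool for this form.


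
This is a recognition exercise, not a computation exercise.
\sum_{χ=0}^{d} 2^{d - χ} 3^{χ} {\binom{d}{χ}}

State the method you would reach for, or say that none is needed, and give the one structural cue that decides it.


Technique: the binomial theorem — the binomial coefficients weight matched powers of 3 and 2, which is exactly the expansion of a binomial power.


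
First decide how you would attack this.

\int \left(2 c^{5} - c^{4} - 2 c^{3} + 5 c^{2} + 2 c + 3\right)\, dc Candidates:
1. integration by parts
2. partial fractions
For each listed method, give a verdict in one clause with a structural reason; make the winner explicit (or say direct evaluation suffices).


Technique: no special technique — every term is a constant multiple of a power of c; term-wise power-rule integration needs no preliminary transformation.
- integration by parts: parts would only shuffle a directly integrable integrand.
- partial fractions — the expression is not a ratio of polynomials that decomposes further.


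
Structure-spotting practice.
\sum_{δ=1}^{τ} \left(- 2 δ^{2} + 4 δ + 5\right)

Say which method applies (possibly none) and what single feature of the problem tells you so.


Diagnosis: no special technique — no ratio, no shift structure, no binomial pattern: sum the constant-multiple powers of δ with known formulas.


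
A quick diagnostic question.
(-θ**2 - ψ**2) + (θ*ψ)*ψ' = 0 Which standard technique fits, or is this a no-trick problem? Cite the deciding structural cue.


Method: the homogeneous substitution — the slope's numerator and denominator share total degree; set v = ψ/θ and the equation drops to separable form. This doubles as a Bernoulli equation in the unknown as written; the homogeneous route needs no setup at all.


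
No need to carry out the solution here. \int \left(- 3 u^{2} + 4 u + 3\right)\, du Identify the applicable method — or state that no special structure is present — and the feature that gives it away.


Technique: no special technique — every term is a constant multiple of a power of u; term-wise power-rule integration needs no preliminary transformation.


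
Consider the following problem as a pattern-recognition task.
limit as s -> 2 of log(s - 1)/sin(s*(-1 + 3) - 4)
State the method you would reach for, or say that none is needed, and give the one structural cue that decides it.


Method: l'Hôpital's rule (0/0) — plug in 2: top and bottom both hit zero, so differentiate each and retry. Expanding numerator and denominator to first order gives the same value — the rule automates exactly that.


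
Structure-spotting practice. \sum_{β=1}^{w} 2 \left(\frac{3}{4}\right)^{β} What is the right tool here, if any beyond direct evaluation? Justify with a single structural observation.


Best approach: the geometric series formula — each summand is the previous one scaled by \frac{3}{4}; that constant multiplier is itself the geometric structure.


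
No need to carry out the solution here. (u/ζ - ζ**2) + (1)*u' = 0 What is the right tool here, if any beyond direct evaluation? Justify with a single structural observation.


Verdict: a linear integrating factor — linear in the unknown with genuine forcing: multiply through by the exponential of the integrated coefficient and the left side closes into one derivative.


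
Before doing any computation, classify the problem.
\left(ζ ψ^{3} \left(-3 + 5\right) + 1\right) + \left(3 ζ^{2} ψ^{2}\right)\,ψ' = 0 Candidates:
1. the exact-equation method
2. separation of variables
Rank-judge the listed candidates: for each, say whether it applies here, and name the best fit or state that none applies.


Best approach: the exact-equation method — equality of cross partials is the green light — assemble the potential function term by term.
- the exact-equation method: applies; the problem has the shape this method handles.
- separation of variables: the two dependences are entangled, not a clean product of one-variable pieces.


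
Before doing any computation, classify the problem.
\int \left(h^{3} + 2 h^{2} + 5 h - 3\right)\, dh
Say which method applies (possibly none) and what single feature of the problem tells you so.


Diagnosis: no special technique — scan for structure and find none: constant multiples of powers of h, integrate directly.


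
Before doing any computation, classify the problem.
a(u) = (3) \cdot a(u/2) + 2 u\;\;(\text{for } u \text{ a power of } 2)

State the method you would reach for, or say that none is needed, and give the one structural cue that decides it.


Technique: the master substitution — treat m = log base 2 of u as the new clock: one recursion step advances m by one while u scales by 2.


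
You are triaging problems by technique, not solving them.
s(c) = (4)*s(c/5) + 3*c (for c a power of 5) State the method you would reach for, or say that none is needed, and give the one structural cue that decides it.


Diagnosis: the master substitution — divide-the-index recursion (c/5 inside the call) straightens out once the index is rewritten as 5^m.


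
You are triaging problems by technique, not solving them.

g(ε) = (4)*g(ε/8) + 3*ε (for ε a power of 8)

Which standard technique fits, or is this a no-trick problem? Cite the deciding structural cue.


Method: the master substitution — the index is divided (ε/8), not shifted — substitute ε = 8^m to straighten it into a shift recurrence.


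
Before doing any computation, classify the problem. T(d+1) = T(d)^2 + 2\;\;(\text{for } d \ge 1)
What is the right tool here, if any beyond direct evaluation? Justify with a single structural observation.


Technique: no special technique — the new term depends nonlinearly on the old ones, which disqualifies every superposition-based technique.


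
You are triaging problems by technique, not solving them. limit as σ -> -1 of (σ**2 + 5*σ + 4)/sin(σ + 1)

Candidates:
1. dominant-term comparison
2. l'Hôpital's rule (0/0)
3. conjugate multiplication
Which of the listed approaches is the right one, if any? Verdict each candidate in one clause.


Verdict: l'Hôpital's rule (0/0) — plug in -1: top and bottom both hit zero, so differentiate each and retry. A first-order expansion at the point is an equally standard path; the rule packages it.
- dominant-term comparison — leading-power comparison does not apply to this form.
- l'Hôpital's rule (0/0) — applies; the problem has the shape this method handles.
- conjugate multiplication — there is no infinity-minus-infinity radical difference to rationalize.


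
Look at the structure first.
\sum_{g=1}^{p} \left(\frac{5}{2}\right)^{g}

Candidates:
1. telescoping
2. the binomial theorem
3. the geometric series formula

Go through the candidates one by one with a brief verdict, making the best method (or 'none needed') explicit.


Diagnosis: the geometric series formula — the ratio of consecutive terms is the constant \frac{5}{2}, independent of the index — a geometric sum.
- telescoping: as presented, consecutive terms share no shifted copy to cancel against — no rewrite is on display to change that.
- the binomial theorem — the summand does not match any term pattern of an expanded binomial power.
- the geometric series formula: applicable, and directly so.


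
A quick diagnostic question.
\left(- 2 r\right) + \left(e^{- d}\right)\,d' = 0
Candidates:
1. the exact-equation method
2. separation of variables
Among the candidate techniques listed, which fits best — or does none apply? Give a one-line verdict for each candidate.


Verdict: separation of variables — solved for the derivative, the right side splits multiplicatively into a function of each variable alone — divide and integrate each side.
- the exact-equation method: with no real cross-dependence between the variables, the exact-equation machinery is a detour rather than the natural reading.
- separation of variables: applies; the problem has the shape this method handles.


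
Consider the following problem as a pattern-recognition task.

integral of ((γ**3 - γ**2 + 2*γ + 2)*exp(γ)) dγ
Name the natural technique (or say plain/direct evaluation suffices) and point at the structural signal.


Diagnosis: integration by parts — a polynomial factor γ**3 - γ**2 + 2*γ + 2 multiplies exp(γ); differentiating γ**3 - γ**2 + 2*γ + 2 lowers its degree while exp(γ) integrates cleanly, so parts wins.


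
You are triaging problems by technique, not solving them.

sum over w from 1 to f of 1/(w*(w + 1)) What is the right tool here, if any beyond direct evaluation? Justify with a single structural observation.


Method: telescoping — one partial-fraction pass turns 1/(w*(w + 1)) into a shifted difference, and shifted differences telescope.


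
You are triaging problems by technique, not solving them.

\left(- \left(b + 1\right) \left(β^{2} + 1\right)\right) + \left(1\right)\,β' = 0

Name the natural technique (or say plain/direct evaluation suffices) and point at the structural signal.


Best approach: separation of variables — all dependence on the two variables factors apart, the defining separable shape.


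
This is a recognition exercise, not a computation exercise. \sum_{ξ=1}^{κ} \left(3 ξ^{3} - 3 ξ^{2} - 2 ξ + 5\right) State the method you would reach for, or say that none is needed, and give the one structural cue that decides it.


Technique: no special technique — the sum is polynomial through and through; closed forms for each power of ξ finish it directly.


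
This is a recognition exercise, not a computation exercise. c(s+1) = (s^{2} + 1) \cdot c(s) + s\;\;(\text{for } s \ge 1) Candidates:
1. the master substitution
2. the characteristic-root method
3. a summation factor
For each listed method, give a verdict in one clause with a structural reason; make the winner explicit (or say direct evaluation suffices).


Technique: a summation factor — first-order, linear, moving coefficient s^{2} + 1: the discrete analogue of an integrating factor handles it.
- the master substitution — no fixed divisor shrinks the index between calls.
- the characteristic-root method: the coefficients vary with the index, breaking the constant-coefficient structure the method needs.
- a summation factor — applicable, and directly so.


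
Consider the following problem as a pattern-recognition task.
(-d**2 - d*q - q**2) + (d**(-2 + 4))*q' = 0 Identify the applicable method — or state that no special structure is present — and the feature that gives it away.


Diagnosis: the homogeneous substitution — solved for the derivative, the right side is unchanged under scaling d and q together — it depends only on the ratio q/d, so substitute a single ratio variable.


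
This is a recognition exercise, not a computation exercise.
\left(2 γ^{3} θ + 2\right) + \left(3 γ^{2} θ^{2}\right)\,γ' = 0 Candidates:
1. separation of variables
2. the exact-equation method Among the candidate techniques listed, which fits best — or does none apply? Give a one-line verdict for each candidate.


Method: the exact-equation method — the mixed-partials test passes for 2 γ^{3} θ + 2 and 3 γ^{2} θ^{2}, so a potential function exists as presented.
- separation of variables — no algebra isolates the independent variable on one side and the unknown on the other.
- the exact-equation method — a fit — the right tool for this form.


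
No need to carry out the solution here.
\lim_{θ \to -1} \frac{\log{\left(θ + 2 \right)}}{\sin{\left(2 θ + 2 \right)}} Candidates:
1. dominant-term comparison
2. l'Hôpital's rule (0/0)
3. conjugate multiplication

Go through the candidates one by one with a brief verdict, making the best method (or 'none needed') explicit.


Technique: l'Hôpital's rule (0/0) — numerator and denominator both vanish at -1 — a genuine 0/0 form, which is exactly when l'Hôpital applies. Expanding numerator and denominator to first order gives the same value — the rule automates exactly that.
- dominant-term comparison — this limit is not decided by comparing leading-term growth at infinity.
- l'Hôpital's rule (0/0): yes, a natural case for it.
- conjugate multiplication: multiplying by a conjugate would not remove any indeterminacy here.


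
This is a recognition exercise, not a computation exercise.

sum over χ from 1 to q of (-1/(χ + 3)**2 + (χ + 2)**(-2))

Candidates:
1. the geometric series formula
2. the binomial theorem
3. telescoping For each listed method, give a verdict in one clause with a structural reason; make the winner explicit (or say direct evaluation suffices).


Verdict: telescoping — difference-of-shifts structure (each term adds (χ + 2)**(-2), then subtracts its one-index-advanced value, which the following term adds back) leaves only the first and last pieces standing.
- the geometric series formula — dividing successive terms gives an index-dependent quantity, not a constant.
- the binomial theorem — there is no pair of bases whose matched powers would reassemble into a single binomial power.
- telescoping: yes, a natural case for it.


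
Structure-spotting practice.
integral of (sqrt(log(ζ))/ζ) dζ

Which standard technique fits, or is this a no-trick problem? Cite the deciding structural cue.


Technique: u-substitution — collected, the integrand has one factor that is, up to a constant, the derivative of an inner expression the rest depends on — substitute for that inner expression.


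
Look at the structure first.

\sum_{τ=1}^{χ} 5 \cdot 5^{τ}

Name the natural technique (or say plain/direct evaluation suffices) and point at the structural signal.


Method: the geometric series formula — consecutive terms stand in a fixed index-free ratio — the geometric sum formula closes it.


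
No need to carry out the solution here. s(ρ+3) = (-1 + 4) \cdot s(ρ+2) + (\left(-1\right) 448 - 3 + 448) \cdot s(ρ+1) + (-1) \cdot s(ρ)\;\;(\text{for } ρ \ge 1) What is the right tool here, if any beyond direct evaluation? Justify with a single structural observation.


Best approach: the characteristic-root method — no index-dependence in the weights and nothing inhomogeneous: classic characteristic-equation setup.


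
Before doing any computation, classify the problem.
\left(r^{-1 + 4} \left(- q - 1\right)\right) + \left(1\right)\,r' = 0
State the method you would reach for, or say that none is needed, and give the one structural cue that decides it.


Verdict: separation of variables — separating collects all r-dependence with the derivative and leaves all q-dependence opposite: variables separate.


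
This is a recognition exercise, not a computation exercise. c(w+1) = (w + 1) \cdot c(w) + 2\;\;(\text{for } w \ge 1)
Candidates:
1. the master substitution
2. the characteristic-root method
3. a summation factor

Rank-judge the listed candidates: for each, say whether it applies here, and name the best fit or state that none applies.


Verdict: a summation factor — first-order linear but the coefficient w + 1 moves with the index — divide by the cumulative product and telescope.
- the master substitution: there is no divide-the-index recursive argument.
- the characteristic-root method: an index-dependent weight blocks the pure exponential ansatz.
- a summation factor: yes — fits the structure here.


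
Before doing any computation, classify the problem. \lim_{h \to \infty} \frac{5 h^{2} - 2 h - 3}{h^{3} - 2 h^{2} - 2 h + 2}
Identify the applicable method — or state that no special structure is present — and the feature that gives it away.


Technique: dominant-term comparison — divide through by the highest power of h; every lower-order term dies and the dominant terms decide the limit. Differentiating the expression as a single quotient would eventually settle it as well; matching dominant growth settles it immediately.


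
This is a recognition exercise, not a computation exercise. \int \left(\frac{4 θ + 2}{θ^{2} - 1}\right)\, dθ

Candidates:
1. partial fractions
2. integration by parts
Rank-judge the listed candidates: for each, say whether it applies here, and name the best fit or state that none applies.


Best approach: partial fractions — with θ^{2} - 1 factorable and the degree on top strictly smaller, simple-fraction decomposition is immediate.
- partial fractions: applies; the problem has the shape this method handles.
- integration by parts — the nonconstant-polynomial-times-standard-kernel pattern (an exp, sine, cosine, or logarithm partner) is absent.


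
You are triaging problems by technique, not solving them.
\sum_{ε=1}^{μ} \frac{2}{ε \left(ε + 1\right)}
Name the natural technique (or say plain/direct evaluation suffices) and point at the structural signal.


Technique: telescoping — the denominator's roots in \frac{2}{ε \left(ε + 1\right)} sit an integer apart: decomposition produces a self-cancelling chain.


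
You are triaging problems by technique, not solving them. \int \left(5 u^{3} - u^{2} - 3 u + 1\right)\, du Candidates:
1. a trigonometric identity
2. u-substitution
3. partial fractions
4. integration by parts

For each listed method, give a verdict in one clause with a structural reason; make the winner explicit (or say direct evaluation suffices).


Best approach: no special technique — scan for structure and find none: constant multiples of powers of u, integrate directly.
- a trigonometric identity — no sine or cosine appears, so there is nothing for a trigonometric identity to act on.
- u-substitution — any workable substitution here is cosmetic — the integrand is already in directly integrable form.
- partial fractions: there is no rational-function structure to decompose.
- integration by parts — parts would only shuffle a directly integrable integrand.


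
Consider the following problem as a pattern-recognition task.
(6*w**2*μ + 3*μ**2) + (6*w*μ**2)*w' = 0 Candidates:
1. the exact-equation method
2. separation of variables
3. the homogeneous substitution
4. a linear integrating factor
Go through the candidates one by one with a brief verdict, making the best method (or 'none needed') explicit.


Verdict: the exact-equation method — take the mixed partials of 6*w**2*μ + 3*μ**2 and 6*w*μ**2: they are equal, which certifies an exact differential.
- the exact-equation method — yes, a natural case for it.
- separation of variables — the two dependences do not factor apart.
- the homogeneous substitution: solved for the derivative, the right side changes under joint scaling of the two variables.
- a linear integrating factor — the unknown enters nonlinearly (through a power, a denominator, or a transcendental function), which the linear integrating-factor recipe cannot absorb as-is — any repair would come from a preliminary substitution, not the factor.


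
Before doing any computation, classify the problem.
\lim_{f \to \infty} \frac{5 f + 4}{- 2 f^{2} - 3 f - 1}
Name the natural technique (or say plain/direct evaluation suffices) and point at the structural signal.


Diagnosis: dominant-term comparison — divide through by the highest power of f; every lower-order term dies and the dominant terms decide the limit. Differentiating the expression as a single quotient would eventually settle it as well; matching dominant growth settles it immediately.


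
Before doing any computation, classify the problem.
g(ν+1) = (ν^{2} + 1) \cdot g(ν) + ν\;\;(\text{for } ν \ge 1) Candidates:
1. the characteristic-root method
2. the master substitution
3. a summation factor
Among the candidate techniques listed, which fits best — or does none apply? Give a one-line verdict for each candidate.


Diagnosis: a summation factor — normalize by the running product of ν^{2} + 1: the left side becomes a difference, and differences sum.
- the characteristic-root method: an index-dependent weight blocks the pure exponential ansatz.
- the master substitution: this is shift-type recursion, outside the divide-and-conquer template.
- a summation factor: yes — fits the structure here.


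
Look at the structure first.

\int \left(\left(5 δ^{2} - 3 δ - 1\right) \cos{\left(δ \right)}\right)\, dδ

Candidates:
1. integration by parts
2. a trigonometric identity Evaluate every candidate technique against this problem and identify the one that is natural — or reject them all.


Method: integration by parts — a polynomial factor 5 δ^{2} - 3 δ - 1 multiplies \cos{\left(δ \right)}; differentiating 5 δ^{2} - 3 δ - 1 lowers its degree while \cos{\left(δ \right)} integrates cleanly, so parts wins.
- integration by parts — applicable, and directly so.
- a trigonometric identity — neither the even-power reduction nor the product-to-sum identity applies to this structure.


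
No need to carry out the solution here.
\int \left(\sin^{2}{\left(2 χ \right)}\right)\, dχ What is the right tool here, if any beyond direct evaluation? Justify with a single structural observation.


Best approach: a trigonometric identity — the even exponent on \sin^{2}{\left(2 χ \right)} signals one move: rewrite via cos of the doubled angle.


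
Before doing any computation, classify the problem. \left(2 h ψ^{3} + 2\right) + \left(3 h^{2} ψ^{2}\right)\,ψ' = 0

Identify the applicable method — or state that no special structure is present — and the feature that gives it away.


Technique: the exact-equation method — this form is already the differential of something: the matching mixed partials of 2 h ψ^{3} + 2 and 3 h^{2} ψ^{2} prove it.


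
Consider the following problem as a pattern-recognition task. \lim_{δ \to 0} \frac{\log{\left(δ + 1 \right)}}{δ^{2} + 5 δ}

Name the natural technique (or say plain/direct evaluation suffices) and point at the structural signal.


Diagnosis: l'Hôpital's rule (0/0) — substituting 0 gives 0 over 0; differentiate top and bottom once and re-evaluate. Known elementary limits would finish this too — the rule just bypasses the case analysis.


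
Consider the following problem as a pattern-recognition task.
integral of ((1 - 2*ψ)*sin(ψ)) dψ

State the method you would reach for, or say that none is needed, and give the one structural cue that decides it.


Verdict: integration by parts — differentiate 1 - 2*ψ, integrate sin(ψ): each pass lowers the polynomial degree, so parts terminates.


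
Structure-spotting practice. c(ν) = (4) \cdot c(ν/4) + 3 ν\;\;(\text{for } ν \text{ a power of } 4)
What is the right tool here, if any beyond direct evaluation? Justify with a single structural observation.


Diagnosis: the master substitution — the argument shrinks by the factor 4, so measure the index on a logarithmic scale and the recursion becomes a shift.


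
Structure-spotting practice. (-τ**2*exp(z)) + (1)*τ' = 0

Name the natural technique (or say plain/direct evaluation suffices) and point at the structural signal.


Method: separation of variables — solved for the derivative, the right side factors as exp(z) times τ**2 — all z-dependence separates from all τ-dependence.


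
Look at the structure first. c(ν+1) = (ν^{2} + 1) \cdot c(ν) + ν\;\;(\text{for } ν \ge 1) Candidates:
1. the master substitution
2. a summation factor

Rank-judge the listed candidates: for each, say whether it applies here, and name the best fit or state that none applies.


Method: a summation factor — rescale the sequence by the product of the weights ν^{2} + 1 so far — the recurrence collapses to a plain running sum.
- the master substitution: there is no divide-the-index recursive argument.
- a summation factor — yes, a natural case for it.


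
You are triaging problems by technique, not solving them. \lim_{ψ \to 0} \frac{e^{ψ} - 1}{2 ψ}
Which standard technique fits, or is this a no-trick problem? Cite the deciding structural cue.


Method: l'Hôpital's rule (0/0) — the 0/0 form at 0 is the signature situation for l'Hôpital's rule. A local series expansion at the point resolves it as well; the rule is the packaged version of that step.


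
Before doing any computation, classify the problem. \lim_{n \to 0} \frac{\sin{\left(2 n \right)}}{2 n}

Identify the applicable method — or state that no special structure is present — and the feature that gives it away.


Verdict: l'Hôpital's rule (0/0) — the 0/0 form at 0 is the signature situation for l'Hôpital's rule. Known elementary limits would finish this too — the rule just bypasses the case analysis.


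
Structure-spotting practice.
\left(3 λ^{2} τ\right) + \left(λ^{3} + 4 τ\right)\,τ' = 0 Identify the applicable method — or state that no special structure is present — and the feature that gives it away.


Best approach: the exact-equation method — equality of cross partials is the green light — assemble the potential function term by term.


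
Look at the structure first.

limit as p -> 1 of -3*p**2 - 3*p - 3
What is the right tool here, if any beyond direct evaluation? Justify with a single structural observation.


Best approach: no special technique — nothing blocks direct substitution at 1: plug in and finish.


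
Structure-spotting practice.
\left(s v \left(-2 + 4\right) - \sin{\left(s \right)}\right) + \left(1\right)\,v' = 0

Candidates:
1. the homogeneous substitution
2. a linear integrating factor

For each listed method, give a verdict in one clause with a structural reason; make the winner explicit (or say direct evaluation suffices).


Best approach: a linear integrating factor — the unknown enters only to the first power against a nonzero forcing term — the integrating-factor template applies directly.
- the homogeneous substitution — the slope is not a function of the ratio of the variables alone.
- a linear integrating factor: yes, a natural case for it.


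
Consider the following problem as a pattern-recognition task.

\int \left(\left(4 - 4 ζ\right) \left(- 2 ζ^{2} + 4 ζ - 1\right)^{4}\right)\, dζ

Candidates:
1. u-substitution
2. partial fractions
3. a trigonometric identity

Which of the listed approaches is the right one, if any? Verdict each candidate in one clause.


Method: u-substitution — read it as f(- 2 ζ^{2} + 4 ζ - 1) times a constant multiple of d(- 2 ζ^{2} + 4 ζ - 1): one substitution, u = - 2 ζ^{2} + 4 ζ - 1, finishes it. A patient expand-and-integrate also lands it; recognizing the inner expression is the shortcut.
- u-substitution: applicable, and directly so.
- partial fractions: the expression is not a ratio of polynomials that decomposes further.
- a trigonometric identity — with no trigonometric functions present, identity rewriting has no target.


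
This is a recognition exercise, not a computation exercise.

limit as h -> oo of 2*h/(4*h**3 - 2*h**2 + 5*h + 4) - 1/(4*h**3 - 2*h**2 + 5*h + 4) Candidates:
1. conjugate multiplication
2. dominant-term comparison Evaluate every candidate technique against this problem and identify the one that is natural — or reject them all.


Diagnosis: dominant-term comparison — at large h only the top-degree terms survive; compare the leading terms and the limit falls out.
- conjugate multiplication — rationalization has no target — no divergent radical difference appears.
- dominant-term comparison: applicable, and directly so.


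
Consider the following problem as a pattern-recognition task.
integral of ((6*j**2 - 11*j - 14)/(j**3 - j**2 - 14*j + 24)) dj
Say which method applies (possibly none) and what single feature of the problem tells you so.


Technique: partial fractions — once j**3 - j**2 - 14*j + 24 is factored, each root contributes a simple-fraction term; integrate them one at a time.


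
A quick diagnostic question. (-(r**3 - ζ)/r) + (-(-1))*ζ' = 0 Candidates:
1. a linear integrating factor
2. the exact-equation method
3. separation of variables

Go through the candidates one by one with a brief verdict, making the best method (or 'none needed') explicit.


Best approach: a linear integrating factor — the unknown enters only to the first power against a nonzero forcing term — the integrating-factor template applies directly.
- a linear integrating factor — applies; the problem has the shape this method handles.
- the exact-equation method: the mixed-partials test fails on this split — it is not an exact differential as presented.
- separation of variables: no division isolates the independent variable from the unknown.


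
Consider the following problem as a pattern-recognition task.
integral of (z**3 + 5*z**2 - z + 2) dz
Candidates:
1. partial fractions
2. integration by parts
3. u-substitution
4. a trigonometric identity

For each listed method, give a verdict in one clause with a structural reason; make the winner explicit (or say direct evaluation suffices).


Technique: no special technique — every term is a constant multiple of a power of z; term-wise power-rule integration needs no preliminary transformation.
- partial fractions — there is no rational-function structure to decompose.
- integration by parts — parts would only shuffle a directly integrable integrand.
- u-substitution: any workable substitution here is cosmetic — the integrand is already in directly integrable form.
- a trigonometric identity — there is no trigonometric structure at all — the integrand carries no sine or cosine to rewrite.


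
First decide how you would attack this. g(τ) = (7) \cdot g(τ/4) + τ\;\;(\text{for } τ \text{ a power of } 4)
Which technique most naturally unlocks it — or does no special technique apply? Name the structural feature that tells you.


Verdict: the master substitution — the argument shrinks by the factor 4, so measure the index on a logarithmic scale and the recursion becomes a shift.


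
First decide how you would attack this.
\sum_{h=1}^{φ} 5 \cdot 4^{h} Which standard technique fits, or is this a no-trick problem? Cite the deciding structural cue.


Technique: the geometric series formula — check a ratio of consecutive terms: it is 4, independent of the index, so the geometric formula closes the sum.


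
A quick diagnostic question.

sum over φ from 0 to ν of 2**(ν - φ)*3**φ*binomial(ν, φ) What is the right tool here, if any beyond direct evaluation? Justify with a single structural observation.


Best approach: the binomial theorem — the summand is term φ of a binomial expansion in 3 and 2; the whole sum is a single power.


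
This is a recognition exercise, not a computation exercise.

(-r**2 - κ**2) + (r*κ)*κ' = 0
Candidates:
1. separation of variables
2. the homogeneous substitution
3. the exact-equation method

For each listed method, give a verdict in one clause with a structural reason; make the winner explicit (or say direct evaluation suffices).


Diagnosis: the homogeneous substitution — the slope's numerator and denominator have matching total degree, so it depends only on κ/r and the ratio substitution collapses it. A Bernoulli rewrite works here as the equation stands — the homogeneous substitution is the more immediate reading.
- separation of variables — no division isolates the independent variable from the unknown.
- the homogeneous substitution — applies; the problem has the shape this method handles.
- the exact-equation method: exactness fails on the nose — the mixed partials do not match.
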